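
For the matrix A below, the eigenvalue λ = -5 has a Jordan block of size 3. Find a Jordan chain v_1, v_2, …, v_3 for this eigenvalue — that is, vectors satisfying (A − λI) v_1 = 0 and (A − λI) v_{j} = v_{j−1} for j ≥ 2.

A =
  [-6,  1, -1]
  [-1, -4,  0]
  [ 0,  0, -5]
A Jordan chain for λ = -5 of length 3:
v_1 = (1, 1, 0)ᵀ
v_2 = (-1, 0, 0)ᵀ
v_3 = (0, 0, 1)ᵀ

Let N = A − (-5)·I. We want v_3 with N^3 v_3 = 0 but N^2 v_3 ≠ 0; then v_{j-1} := N · v_j for j = 3, …, 2.

Pick v_3 = (0, 0, 1)ᵀ.
Then v_2 = N · v_3 = (-1, 0, 0)ᵀ.
Then v_1 = N · v_2 = (1, 1, 0)ᵀ.

Sanity check: (A − (-5)·I) v_1 = (0, 0, 0)ᵀ = 0. ✓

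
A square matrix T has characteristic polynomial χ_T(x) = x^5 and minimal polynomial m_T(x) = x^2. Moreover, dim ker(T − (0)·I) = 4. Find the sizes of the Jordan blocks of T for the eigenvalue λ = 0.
Block sizes for λ = 0: [2, 1, 1, 1]

Step 1 — from the characteristic polynomial, algebraic multiplicity of λ = 0 is 5. From dim ker(T − (0)·I) = 4, there are exactly 4 Jordan blocks for λ = 0.
Step 2 — from the minimal polynomial, the factor (x − 0)^2 tells us the largest block for λ = 0 has size 2.
Step 3 — with total size 5, 4 blocks, and largest block 2, the block sizes (in nonincreasing order) are [2, 1, 1, 1].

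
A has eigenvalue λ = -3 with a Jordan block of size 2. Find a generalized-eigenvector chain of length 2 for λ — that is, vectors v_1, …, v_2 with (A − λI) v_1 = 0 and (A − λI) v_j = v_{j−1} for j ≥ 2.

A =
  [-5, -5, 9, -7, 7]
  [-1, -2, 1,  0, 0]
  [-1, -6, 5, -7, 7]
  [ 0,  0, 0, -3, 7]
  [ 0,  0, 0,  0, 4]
A Jordan chain for λ = -3 of length 2:
v_1 = (-2, -1, -1, 0, 0)ᵀ
v_2 = (1, 0, 0, 0, 0)ᵀ

Let N = A − (-3)·I. We want v_2 with N^2 v_2 = 0 but N^1 v_2 ≠ 0; then v_{j-1} := N · v_j for j = 2, …, 2.

Pick v_2 = (1, 0, 0, 0, 0)ᵀ.
Then v_1 = N · v_2 = (-2, -1, -1, 0, 0)ᵀ.

Sanity check: (A − (-3)·I) v_1 = (0, 0, 0, 0, 0)ᵀ = 0. ✓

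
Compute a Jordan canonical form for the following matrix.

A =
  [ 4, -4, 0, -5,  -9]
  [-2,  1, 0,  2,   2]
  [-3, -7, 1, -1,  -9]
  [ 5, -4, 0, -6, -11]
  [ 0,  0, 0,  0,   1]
J_2(-1) ⊕ J_2(1) ⊕ J_1(1)

The characteristic polynomial is
  det(x·I − A) = x^5 - x^4 - 2*x^3 + 2*x^2 + x - 1 = (x - 1)^3*(x + 1)^2

Eigenvalues and multiplicities (the geometric multiplicity of λ is n − rank(A − λI), which equals the number of Jordan blocks for λ):
  λ = -1: algebraic multiplicity = 2, geometric multiplicity = 1
  λ = 1: algebraic multiplicity = 3, geometric multiplicity = 2

Determining the block sizes for each eigenvalue:
  λ = -1: one block (gm = 1), so the single block has size am = 2 → block sizes [2]
  λ = 1: 2 blocks summing to 3 forces exactly one block of size 2 and the rest size 1 → block sizes [2, 1]

Assembling the blocks gives a Jordan form
J =
  [-1,  1, 0, 0, 0]
  [ 0, -1, 0, 0, 0]
  [ 0,  0, 1, 1, 0]
  [ 0,  0, 0, 1, 0]
  [ 0,  0, 0, 0, 1]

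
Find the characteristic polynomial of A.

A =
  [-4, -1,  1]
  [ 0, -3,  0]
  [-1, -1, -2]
x^3 + 9*x^2 + 27*x + 27

Expanding det(x·I − A) (e.g. by cofactor expansion or by noting that A is similar to its Jordan form J, which has the same characteristic polynomial as A) gives
  χ_A(x) = x^3 + 9*x^2 + 27*x + 27
which factors as (x + 3)^3. The eigenvalues (with algebraic multiplicities) are λ = -3 with multiplicity 3.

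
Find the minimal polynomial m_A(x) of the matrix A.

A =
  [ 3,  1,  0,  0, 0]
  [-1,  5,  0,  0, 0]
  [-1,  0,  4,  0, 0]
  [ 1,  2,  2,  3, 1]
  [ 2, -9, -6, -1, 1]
x^5 - 16*x^4 + 100*x^3 - 304*x^2 + 448*x - 256

The characteristic polynomial is χ_A(x) = (x - 4)^3*(x - 2)^2, so the eigenvalues are known. The minimal polynomial is
  m_A(x) = Π_λ (x − λ)^{k_λ}
where k_λ is the size of the *largest* Jordan block for λ (equivalently, the smallest k with (A − λI)^k v = 0 for every generalised eigenvector v of λ).

  λ = 2: largest Jordan block has size 2, contributing (x − 2)^2
  λ = 4: largest Jordan block has size 3, contributing (x − 4)^3

So m_A(x) = (x - 4)^3*(x - 2)^2 = x^5 - 16*x^4 + 100*x^3 - 304*x^2 + 448*x - 256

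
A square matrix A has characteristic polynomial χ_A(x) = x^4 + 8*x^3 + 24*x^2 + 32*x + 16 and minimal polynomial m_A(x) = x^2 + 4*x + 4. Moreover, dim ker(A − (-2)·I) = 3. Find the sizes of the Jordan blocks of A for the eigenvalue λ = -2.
Block sizes for λ = -2: [2, 1, 1]

Step 1 — from the characteristic polynomial, algebraic multiplicity of λ = -2 is 4. From dim ker(A − (-2)·I) = 3, there are exactly 3 Jordan blocks for λ = -2.
Step 2 — from the minimal polynomial, the factor (x + 2)^2 tells us the largest block for λ = -2 has size 2.
Step 3 — with total size 4, 3 blocks, and largest block 2, the block sizes (in nonincreasing order) are [2, 1, 1].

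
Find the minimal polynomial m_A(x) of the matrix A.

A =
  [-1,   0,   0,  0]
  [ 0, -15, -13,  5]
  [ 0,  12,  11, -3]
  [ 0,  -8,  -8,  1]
x^3 + 3*x^2 + 3*x + 1

The characteristic polynomial is χ_A(x) = (x + 1)^4, so the eigenvalues are known. The minimal polynomial is
  m_A(x) = Π_λ (x − λ)^{k_λ}
where k_λ is the size of the *largest* Jordan block for λ (equivalently, the smallest k with (A − λI)^k v = 0 for every generalised eigenvector v of λ).

  λ = -1: largest Jordan block has size 3, contributing (x + 1)^3

So m_A(x) = (x + 1)^3 = x^3 + 3*x^2 + 3*x + 1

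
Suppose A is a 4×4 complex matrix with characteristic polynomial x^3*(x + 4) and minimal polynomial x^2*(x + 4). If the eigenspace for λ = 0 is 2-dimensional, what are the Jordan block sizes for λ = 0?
Block sizes for λ = 0: [2, 1]

Step 1 — from the characteristic polynomial, algebraic multiplicity of λ = 0 is 3. From dim ker(A − (0)·I) = 2, there are exactly 2 Jordan blocks for λ = 0.
Step 2 — from the minimal polynomial, the factor (x − 0)^2 tells us the largest block for λ = 0 has size 2.
Step 3 — with total size 3, 2 blocks, and largest block 2, the block sizes (in nonincreasing order) are [2, 1].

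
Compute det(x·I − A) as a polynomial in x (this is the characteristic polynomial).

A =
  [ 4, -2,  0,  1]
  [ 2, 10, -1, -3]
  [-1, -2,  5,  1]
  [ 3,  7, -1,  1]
x^4 - 20*x^3 + 150*x^2 - 500*x + 625

Expanding det(x·I − A) (e.g. by cofactor expansion or by noting that A is similar to its Jordan form J, which has the same characteristic polynomial as A) gives
  χ_A(x) = x^4 - 20*x^3 + 150*x^2 - 500*x + 625
which factors as (x - 5)^4. The eigenvalues (with algebraic multiplicities) are λ = 5 with multiplicity 4.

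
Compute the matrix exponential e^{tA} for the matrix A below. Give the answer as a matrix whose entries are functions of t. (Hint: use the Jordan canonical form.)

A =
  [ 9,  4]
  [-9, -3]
e^{tA} =
  [6*t*exp(3*t) + exp(3*t), 4*t*exp(3*t)]
  [-9*t*exp(3*t), -6*t*exp(3*t) + exp(3*t)]

Strategy: write A = P · J · P⁻¹ where J is a Jordan canonical form, so e^{tA} = P · e^{tJ} · P⁻¹, and e^{tJ} can be computed block-by-block.

A has Jordan form
J =
  [3, 1]
  [0, 3]
(up to reordering of blocks).

Per-block formulas:
  For a 2×2 Jordan block J_2(3): exp(t · J_2(3)) = e^(3t)·(I + t·N), where N is the 2×2 nilpotent shift.

After assembling e^{tJ} and conjugating by P, we get:

e^{tA} =
  [6*t*exp(3*t) + exp(3*t), 4*t*exp(3*t)]
  [-9*t*exp(3*t), -6*t*exp(3*t) + exp(3*t)]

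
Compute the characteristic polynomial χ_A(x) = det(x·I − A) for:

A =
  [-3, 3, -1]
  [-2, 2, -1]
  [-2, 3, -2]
x^3 + 3*x^2 + 3*x + 1

Expanding det(x·I − A) (e.g. by cofactor expansion or by noting that A is similar to its Jordan form J, which has the same characteristic polynomial as A) gives
  χ_A(x) = x^3 + 3*x^2 + 3*x + 1
which factors as (x + 1)^3. The eigenvalues (with algebraic multiplicities) are λ = -1 with multiplicity 3.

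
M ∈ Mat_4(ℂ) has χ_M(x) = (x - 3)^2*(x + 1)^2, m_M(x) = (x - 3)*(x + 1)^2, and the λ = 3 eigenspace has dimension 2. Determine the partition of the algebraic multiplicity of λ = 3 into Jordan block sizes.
Block sizes for λ = 3: [1, 1]

Step 1 — from the characteristic polynomial, algebraic multiplicity of λ = 3 is 2. From dim ker(M − (3)·I) = 2, there are exactly 2 Jordan blocks for λ = 3.
Step 2 — from the minimal polynomial, the factor (x − 3) tells us the largest block for λ = 3 has size 1.
Step 3 — with total size 2, 2 blocks, and largest block 1, the block sizes (in nonincreasing order) are [1, 1].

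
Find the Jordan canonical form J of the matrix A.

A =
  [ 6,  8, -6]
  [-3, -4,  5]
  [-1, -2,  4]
J_3(2)

The characteristic polynomial is
  det(x·I − A) = x^3 - 6*x^2 + 12*x - 8 = (x - 2)^3

Eigenvalues and multiplicities (the geometric multiplicity of λ is n − rank(A − λI), which equals the number of Jordan blocks for λ):
  λ = 2: algebraic multiplicity = 3, geometric multiplicity = 1

Determining the block sizes for each eigenvalue:
  λ = 2: one block (gm = 1), so the single block has size am = 3 → block sizes [3]

Assembling the blocks gives a Jordan form
J =
  [2, 1, 0]
  [0, 2, 1]
  [0, 0, 2]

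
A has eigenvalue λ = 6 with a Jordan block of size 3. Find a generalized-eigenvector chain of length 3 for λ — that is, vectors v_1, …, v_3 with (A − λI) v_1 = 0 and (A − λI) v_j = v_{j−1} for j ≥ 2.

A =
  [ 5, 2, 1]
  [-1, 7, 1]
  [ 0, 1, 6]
A Jordan chain for λ = 6 of length 3:
v_1 = (-1, 0, -1)ᵀ
v_2 = (-1, -1, 0)ᵀ
v_3 = (1, 0, 0)ᵀ

Let N = A − (6)·I. We want v_3 with N^3 v_3 = 0 but N^2 v_3 ≠ 0; then v_{j-1} := N · v_j for j = 3, …, 2.

Pick v_3 = (1, 0, 0)ᵀ.
Then v_2 = N · v_3 = (-1, -1, 0)ᵀ.
Then v_1 = N · v_2 = (-1, 0, -1)ᵀ.

Sanity check: (A − (6)·I) v_1 = (0, 0, 0)ᵀ = 0. ✓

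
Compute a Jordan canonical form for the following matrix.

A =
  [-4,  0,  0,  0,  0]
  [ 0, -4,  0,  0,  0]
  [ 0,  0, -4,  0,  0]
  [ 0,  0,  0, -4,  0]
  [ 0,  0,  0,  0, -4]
J_1(-4) ⊕ J_1(-4) ⊕ J_1(-4) ⊕ J_1(-4) ⊕ J_1(-4)

The characteristic polynomial is
  det(x·I − A) = x^5 + 20*x^4 + 160*x^3 + 640*x^2 + 1280*x + 1024 = (x + 4)^5

Eigenvalues and multiplicities (the geometric multiplicity of λ is n − rank(A − λI), which equals the number of Jordan blocks for λ):
  λ = -4: algebraic multiplicity = 5, geometric multiplicity = 5

Determining the block sizes for each eigenvalue:
  λ = -4: gm = am = 5, so every block has size 1 → block sizes [1, 1, 1, 1, 1]

Assembling the blocks gives a Jordan form
J =
  [-4,  0,  0,  0,  0]
  [ 0, -4,  0,  0,  0]
  [ 0,  0, -4,  0,  0]
  [ 0,  0,  0, -4,  0]
  [ 0,  0,  0,  0, -4]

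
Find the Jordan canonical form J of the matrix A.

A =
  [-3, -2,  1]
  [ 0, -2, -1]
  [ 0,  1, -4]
J_3(-3)

The characteristic polynomial is
  det(x·I − A) = x^3 + 9*x^2 + 27*x + 27 = (x + 3)^3

Eigenvalues and multiplicities (the geometric multiplicity of λ is n − rank(A − λI), which equals the number of Jordan blocks for λ):
  λ = -3: algebraic multiplicity = 3, geometric multiplicity = 1

Determining the block sizes for each eigenvalue:
  λ = -3: one block (gm = 1), so the single block has size am = 3 → block sizes [3]

Assembling the blocks gives a Jordan form
J =
  [-3,  1,  0]
  [ 0, -3,  1]
  [ 0,  0, -3]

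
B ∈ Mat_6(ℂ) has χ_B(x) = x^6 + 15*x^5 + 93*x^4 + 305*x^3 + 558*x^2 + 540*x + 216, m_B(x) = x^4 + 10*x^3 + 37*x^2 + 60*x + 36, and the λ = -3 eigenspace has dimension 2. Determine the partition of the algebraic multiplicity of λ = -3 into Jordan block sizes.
Block sizes for λ = -3: [2, 1]

Step 1 — from the characteristic polynomial, algebraic multiplicity of λ = -3 is 3. From dim ker(B − (-3)·I) = 2, there are exactly 2 Jordan blocks for λ = -3.
Step 2 — from the minimal polynomial, the factor (x + 3)^2 tells us the largest block for λ = -3 has size 2.
Step 3 — with total size 3, 2 blocks, and largest block 2, the block sizes (in nonincreasing order) are [2, 1].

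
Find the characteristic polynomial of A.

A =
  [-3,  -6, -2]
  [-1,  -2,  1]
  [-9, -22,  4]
x^3 + x^2 - 16*x + 20

Expanding det(x·I − A) (e.g. by cofactor expansion or by noting that A is similar to its Jordan form J, which has the same characteristic polynomial as A) gives
  χ_A(x) = x^3 + x^2 - 16*x + 20
which factors as (x - 2)^2*(x + 5). The eigenvalues (with algebraic multiplicities) are λ = -5 with multiplicity 1, λ = 2 with multiplicity 2.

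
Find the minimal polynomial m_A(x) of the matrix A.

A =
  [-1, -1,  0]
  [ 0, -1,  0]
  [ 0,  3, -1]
x^2 + 2*x + 1

The characteristic polynomial is χ_A(x) = (x + 1)^3, so the eigenvalues are known. The minimal polynomial is
  m_A(x) = Π_λ (x − λ)^{k_λ}
where k_λ is the size of the *largest* Jordan block for λ (equivalently, the smallest k with (A − λI)^k v = 0 for every generalised eigenvector v of λ).

  λ = -1: largest Jordan block has size 2, contributing (x + 1)^2

So m_A(x) = (x + 1)^2 = x^2 + 2*x + 1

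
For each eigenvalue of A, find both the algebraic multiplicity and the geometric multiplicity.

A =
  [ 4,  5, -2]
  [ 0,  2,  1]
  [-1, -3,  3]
λ = 3: alg = 3, geom = 1

Step 1 — factor the characteristic polynomial to read off the algebraic multiplicities:
  χ_A(x) = (x - 3)^3

Step 2 — compute geometric multiplicities via the rank-nullity identity g(λ) = n − rank(A − λI):
  rank(A − (3)·I) = 2, so dim ker(A − (3)·I) = n − 2 = 1

Summary:
  λ = 3: algebraic multiplicity = 3, geometric multiplicity = 1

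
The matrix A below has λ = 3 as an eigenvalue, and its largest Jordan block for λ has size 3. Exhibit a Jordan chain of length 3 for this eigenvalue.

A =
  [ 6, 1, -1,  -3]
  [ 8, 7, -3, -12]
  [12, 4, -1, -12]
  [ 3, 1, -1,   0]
A Jordan chain for λ = 3 of length 3:
v_1 = (-4, -16, -16, -4)ᵀ
v_2 = (3, 8, 12, 3)ᵀ
v_3 = (1, 0, 0, 0)ᵀ

Let N = A − (3)·I. We want v_3 with N^3 v_3 = 0 but N^2 v_3 ≠ 0; then v_{j-1} := N · v_j for j = 3, …, 2.

Pick v_3 = (1, 0, 0, 0)ᵀ.
Then v_2 = N · v_3 = (3, 8, 12, 3)ᵀ.
Then v_1 = N · v_2 = (-4, -16, -16, -4)ᵀ.

Sanity check: (A − (3)·I) v_1 = (0, 0, 0, 0)ᵀ = 0. ✓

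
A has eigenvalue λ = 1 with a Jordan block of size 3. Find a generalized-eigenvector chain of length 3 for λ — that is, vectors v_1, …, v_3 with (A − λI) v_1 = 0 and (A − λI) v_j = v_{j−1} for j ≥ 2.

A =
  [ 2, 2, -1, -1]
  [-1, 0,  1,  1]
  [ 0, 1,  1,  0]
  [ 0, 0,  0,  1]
A Jordan chain for λ = 1 of length 3:
v_1 = (-1, 0, -1, 0)ᵀ
v_2 = (1, -1, 0, 0)ᵀ
v_3 = (1, 0, 0, 0)ᵀ

Let N = A − (1)·I. We want v_3 with N^3 v_3 = 0 but N^2 v_3 ≠ 0; then v_{j-1} := N · v_j for j = 3, …, 2.

Pick v_3 = (1, 0, 0, 0)ᵀ.
Then v_2 = N · v_3 = (1, -1, 0, 0)ᵀ.
Then v_1 = N · v_2 = (-1, 0, -1, 0)ᵀ.

Sanity check: (A − (1)·I) v_1 = (0, 0, 0, 0)ᵀ = 0. ✓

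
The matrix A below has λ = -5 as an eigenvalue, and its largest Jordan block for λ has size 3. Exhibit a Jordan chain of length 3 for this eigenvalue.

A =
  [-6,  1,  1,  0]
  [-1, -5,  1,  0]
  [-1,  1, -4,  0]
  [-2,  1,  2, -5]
A Jordan chain for λ = -5 of length 3:
v_1 = (-1, 0, -1, -1)ᵀ
v_2 = (-1, -1, -1, -2)ᵀ
v_3 = (1, 0, 0, 0)ᵀ

Let N = A − (-5)·I. We want v_3 with N^3 v_3 = 0 but N^2 v_3 ≠ 0; then v_{j-1} := N · v_j for j = 3, …, 2.

Pick v_3 = (1, 0, 0, 0)ᵀ.
Then v_2 = N · v_3 = (-1, -1, -1, -2)ᵀ.
Then v_1 = N · v_2 = (-1, 0, -1, -1)ᵀ.

Sanity check: (A − (-5)·I) v_1 = (0, 0, 0, 0)ᵀ = 0. ✓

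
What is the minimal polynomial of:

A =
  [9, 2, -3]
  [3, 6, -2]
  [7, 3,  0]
x^3 - 15*x^2 + 75*x - 125

The characteristic polynomial is χ_A(x) = (x - 5)^3, so the eigenvalues are known. The minimal polynomial is
  m_A(x) = Π_λ (x − λ)^{k_λ}
where k_λ is the size of the *largest* Jordan block for λ (equivalently, the smallest k with (A − λI)^k v = 0 for every generalised eigenvector v of λ).

  λ = 5: largest Jordan block has size 3, contributing (x − 5)^3

So m_A(x) = (x - 5)^3 = x^3 - 15*x^2 + 75*x - 125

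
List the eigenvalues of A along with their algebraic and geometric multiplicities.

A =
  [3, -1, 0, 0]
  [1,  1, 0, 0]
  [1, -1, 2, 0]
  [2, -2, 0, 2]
λ = 2: alg = 4, geom = 3

Step 1 — factor the characteristic polynomial to read off the algebraic multiplicities:
  χ_A(x) = (x - 2)^4

Step 2 — compute geometric multiplicities via the rank-nullity identity g(λ) = n − rank(A − λI):
  rank(A − (2)·I) = 1, so dim ker(A − (2)·I) = n − 1 = 3

Summary:
  λ = 2: algebraic multiplicity = 4, geometric multiplicity = 3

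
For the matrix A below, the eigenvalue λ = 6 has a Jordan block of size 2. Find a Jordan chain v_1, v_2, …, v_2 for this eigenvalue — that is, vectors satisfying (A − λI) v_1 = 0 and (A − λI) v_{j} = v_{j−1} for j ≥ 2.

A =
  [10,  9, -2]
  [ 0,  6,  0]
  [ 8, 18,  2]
A Jordan chain for λ = 6 of length 2:
v_1 = (4, 0, 8)ᵀ
v_2 = (1, 0, 0)ᵀ

Let N = A − (6)·I. We want v_2 with N^2 v_2 = 0 but N^1 v_2 ≠ 0; then v_{j-1} := N · v_j for j = 2, …, 2.

Pick v_2 = (1, 0, 0)ᵀ.
Then v_1 = N · v_2 = (4, 0, 8)ᵀ.

Sanity check: (A − (6)·I) v_1 = (0, 0, 0)ᵀ = 0. ✓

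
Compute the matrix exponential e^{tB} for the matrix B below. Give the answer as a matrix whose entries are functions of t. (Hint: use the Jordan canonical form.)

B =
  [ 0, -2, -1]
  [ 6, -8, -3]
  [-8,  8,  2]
e^{tB} =
  [2*t*exp(-2*t) + exp(-2*t), -2*t*exp(-2*t), -t*exp(-2*t)]
  [6*t*exp(-2*t), -6*t*exp(-2*t) + exp(-2*t), -3*t*exp(-2*t)]
  [-8*t*exp(-2*t), 8*t*exp(-2*t), 4*t*exp(-2*t) + exp(-2*t)]

Strategy: write B = P · J · P⁻¹ where J is a Jordan canonical form, so e^{tB} = P · e^{tJ} · P⁻¹, and e^{tJ} can be computed block-by-block.

B has Jordan form
J =
  [-2,  1,  0]
  [ 0, -2,  0]
  [ 0,  0, -2]
(up to reordering of blocks).

Per-block formulas:
  For a 1×1 block at λ = -2: exp(t · [-2]) = [e^(-2t)].
  For a 2×2 Jordan block J_2(-2): exp(t · J_2(-2)) = e^(-2t)·(I + t·N), where N is the 2×2 nilpotent shift.

After assembling e^{tJ} and conjugating by P, we get:

e^{tB} =
  [2*t*exp(-2*t) + exp(-2*t), -2*t*exp(-2*t), -t*exp(-2*t)]
  [6*t*exp(-2*t), -6*t*exp(-2*t) + exp(-2*t), -3*t*exp(-2*t)]
  [-8*t*exp(-2*t), 8*t*exp(-2*t), 4*t*exp(-2*t) + exp(-2*t)]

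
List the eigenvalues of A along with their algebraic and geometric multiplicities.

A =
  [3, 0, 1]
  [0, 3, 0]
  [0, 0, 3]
λ = 3: alg = 3, geom = 2

Step 1 — factor the characteristic polynomial to read off the algebraic multiplicities:
  χ_A(x) = (x - 3)^3

Step 2 — compute geometric multiplicities via the rank-nullity identity g(λ) = n − rank(A − λI):
  rank(A − (3)·I) = 1, so dim ker(A − (3)·I) = n − 1 = 2

Summary:
  λ = 3: algebraic multiplicity = 3, geometric multiplicity = 2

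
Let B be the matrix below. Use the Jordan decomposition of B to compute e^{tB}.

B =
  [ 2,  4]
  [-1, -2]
e^{tB} =
  [2*t + 1, 4*t]
  [-t, 1 - 2*t]

Strategy: write B = P · J · P⁻¹ where J is a Jordan canonical form, so e^{tB} = P · e^{tJ} · P⁻¹, and e^{tJ} can be computed block-by-block.

B has Jordan form
J =
  [0, 1]
  [0, 0]
(up to reordering of blocks).

Per-block formulas:
  For a 2×2 Jordan block J_2(0): exp(t · J_2(0)) = e^(0t)·(I + t·N), where N is the 2×2 nilpotent shift.

After assembling e^{tJ} and conjugating by P, we get:

e^{tB} =
  [2*t + 1, 4*t]
  [-t, 1 - 2*t]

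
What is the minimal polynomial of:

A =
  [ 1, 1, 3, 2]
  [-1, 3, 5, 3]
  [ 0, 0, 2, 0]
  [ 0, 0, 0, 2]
x^3 - 6*x^2 + 12*x - 8

The characteristic polynomial is χ_A(x) = (x - 2)^4, so the eigenvalues are known. The minimal polynomial is
  m_A(x) = Π_λ (x − λ)^{k_λ}
where k_λ is the size of the *largest* Jordan block for λ (equivalently, the smallest k with (A − λI)^k v = 0 for every generalised eigenvector v of λ).

  λ = 2: largest Jordan block has size 3, contributing (x − 2)^3

So m_A(x) = (x - 2)^3 = x^3 - 6*x^2 + 12*x - 8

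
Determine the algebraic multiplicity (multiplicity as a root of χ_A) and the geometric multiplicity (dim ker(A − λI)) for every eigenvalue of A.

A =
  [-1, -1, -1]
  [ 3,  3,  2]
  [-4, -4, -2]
λ = 0: alg = 3, geom = 1

Step 1 — factor the characteristic polynomial to read off the algebraic multiplicities:
  χ_A(x) = x^3

Step 2 — compute geometric multiplicities via the rank-nullity identity g(λ) = n − rank(A − λI):
  rank(A − (0)·I) = 2, so dim ker(A − (0)·I) = n − 2 = 1

Summary:
  λ = 0: algebraic multiplicity = 3, geometric multiplicity = 1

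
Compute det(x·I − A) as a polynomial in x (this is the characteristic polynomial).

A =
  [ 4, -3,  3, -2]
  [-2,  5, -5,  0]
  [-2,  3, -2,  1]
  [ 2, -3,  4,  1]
x^4 - 8*x^3 + 24*x^2 - 32*x + 16

Expanding det(x·I − A) (e.g. by cofactor expansion or by noting that A is similar to its Jordan form J, which has the same characteristic polynomial as A) gives
  χ_A(x) = x^4 - 8*x^3 + 24*x^2 - 32*x + 16
which factors as (x - 2)^4. The eigenvalues (with algebraic multiplicities) are λ = 2 with multiplicity 4.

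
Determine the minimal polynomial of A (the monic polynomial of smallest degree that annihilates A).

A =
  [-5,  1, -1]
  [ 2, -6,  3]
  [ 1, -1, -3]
x^3 + 14*x^2 + 65*x + 100

The characteristic polynomial is χ_A(x) = (x + 4)*(x + 5)^2, so the eigenvalues are known. The minimal polynomial is
  m_A(x) = Π_λ (x − λ)^{k_λ}
where k_λ is the size of the *largest* Jordan block for λ (equivalently, the smallest k with (A − λI)^k v = 0 for every generalised eigenvector v of λ).

  λ = -5: largest Jordan block has size 2, contributing (x + 5)^2
  λ = -4: largest Jordan block has size 1, contributing (x + 4)

So m_A(x) = (x + 4)*(x + 5)^2 = x^3 + 14*x^2 + 65*x + 100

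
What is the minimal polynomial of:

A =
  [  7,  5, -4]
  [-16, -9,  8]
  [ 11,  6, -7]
x^3 + 9*x^2 + 27*x + 27

The characteristic polynomial is χ_A(x) = (x + 3)^3, so the eigenvalues are known. The minimal polynomial is
  m_A(x) = Π_λ (x − λ)^{k_λ}
where k_λ is the size of the *largest* Jordan block for λ (equivalently, the smallest k with (A − λI)^k v = 0 for every generalised eigenvector v of λ).

  λ = -3: largest Jordan block has size 3, contributing (x + 3)^3

So m_A(x) = (x + 3)^3 = x^3 + 9*x^2 + 27*x + 27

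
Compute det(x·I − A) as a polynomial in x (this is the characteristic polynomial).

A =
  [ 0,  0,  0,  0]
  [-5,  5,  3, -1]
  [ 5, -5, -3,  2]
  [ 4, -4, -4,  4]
x^4 - 6*x^3 + 12*x^2 - 8*x

Expanding det(x·I − A) (e.g. by cofactor expansion or by noting that A is similar to its Jordan form J, which has the same characteristic polynomial as A) gives
  χ_A(x) = x^4 - 6*x^3 + 12*x^2 - 8*x
which factors as x*(x - 2)^3. The eigenvalues (with algebraic multiplicities) are λ = 0 with multiplicity 1, λ = 2 with multiplicity 3.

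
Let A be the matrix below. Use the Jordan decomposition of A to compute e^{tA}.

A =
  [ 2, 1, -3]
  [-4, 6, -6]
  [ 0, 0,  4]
e^{tA} =
  [-2*t*exp(4*t) + exp(4*t), t*exp(4*t), -3*t*exp(4*t)]
  [-4*t*exp(4*t), 2*t*exp(4*t) + exp(4*t), -6*t*exp(4*t)]
  [0, 0, exp(4*t)]

Strategy: write A = P · J · P⁻¹ where J is a Jordan canonical form, so e^{tA} = P · e^{tJ} · P⁻¹, and e^{tJ} can be computed block-by-block.

A has Jordan form
J =
  [4, 1, 0]
  [0, 4, 0]
  [0, 0, 4]
(up to reordering of blocks).

Per-block formulas:
  For a 2×2 Jordan block J_2(4): exp(t · J_2(4)) = e^(4t)·(I + t·N), where N is the 2×2 nilpotent shift.
  For a 1×1 block at λ = 4: exp(t · [4]) = [e^(4t)].

After assembling e^{tJ} and conjugating by P, we get:

e^{tA} =
  [-2*t*exp(4*t) + exp(4*t), t*exp(4*t), -3*t*exp(4*t)]
  [-4*t*exp(4*t), 2*t*exp(4*t) + exp(4*t), -6*t*exp(4*t)]
  [0, 0, exp(4*t)]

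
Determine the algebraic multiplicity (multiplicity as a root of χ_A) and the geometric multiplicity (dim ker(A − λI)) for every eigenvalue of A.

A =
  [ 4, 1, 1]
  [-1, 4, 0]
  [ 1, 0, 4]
λ = 4: alg = 3, geom = 1

Step 1 — factor the characteristic polynomial to read off the algebraic multiplicities:
  χ_A(x) = (x - 4)^3

Step 2 — compute geometric multiplicities via the rank-nullity identity g(λ) = n − rank(A − λI):
  rank(A − (4)·I) = 2, so dim ker(A − (4)·I) = n − 2 = 1

Summary:
  λ = 4: algebraic multiplicity = 3, geometric multiplicity = 1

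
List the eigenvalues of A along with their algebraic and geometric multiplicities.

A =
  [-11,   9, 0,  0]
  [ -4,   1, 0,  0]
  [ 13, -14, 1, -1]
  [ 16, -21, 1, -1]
λ = -5: alg = 2, geom = 1; λ = 0: alg = 2, geom = 1

Step 1 — factor the characteristic polynomial to read off the algebraic multiplicities:
  χ_A(x) = x^2*(x + 5)^2

Step 2 — compute geometric multiplicities via the rank-nullity identity g(λ) = n − rank(A − λI):
  rank(A − (-5)·I) = 3, so dim ker(A − (-5)·I) = n − 3 = 1
  rank(A − (0)·I) = 3, so dim ker(A − (0)·I) = n − 3 = 1

Summary:
  λ = -5: algebraic multiplicity = 2, geometric multiplicity = 1
  λ = 0: algebraic multiplicity = 2, geometric multiplicity = 1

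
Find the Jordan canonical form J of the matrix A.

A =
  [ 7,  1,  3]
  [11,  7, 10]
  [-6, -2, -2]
J_3(4)

The characteristic polynomial is
  det(x·I − A) = x^3 - 12*x^2 + 48*x - 64 = (x - 4)^3

Eigenvalues and multiplicities (the geometric multiplicity of λ is n − rank(A − λI), which equals the number of Jordan blocks for λ):
  λ = 4: algebraic multiplicity = 3, geometric multiplicity = 1

Determining the block sizes for each eigenvalue:
  λ = 4: one block (gm = 1), so the single block has size am = 3 → block sizes [3]

Assembling the blocks gives a Jordan form
J =
  [4, 1, 0]
  [0, 4, 1]
  [0, 0, 4]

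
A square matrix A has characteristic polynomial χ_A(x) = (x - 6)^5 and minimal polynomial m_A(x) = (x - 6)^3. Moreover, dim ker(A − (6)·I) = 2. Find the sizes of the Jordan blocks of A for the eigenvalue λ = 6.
Block sizes for λ = 6: [3, 2]

Step 1 — from the characteristic polynomial, algebraic multiplicity of λ = 6 is 5. From dim ker(A − (6)·I) = 2, there are exactly 2 Jordan blocks for λ = 6.
Step 2 — from the minimal polynomial, the factor (x − 6)^3 tells us the largest block for λ = 6 has size 3.
Step 3 — with total size 5, 2 blocks, and largest block 3, the block sizes (in nonincreasing order) are [3, 2].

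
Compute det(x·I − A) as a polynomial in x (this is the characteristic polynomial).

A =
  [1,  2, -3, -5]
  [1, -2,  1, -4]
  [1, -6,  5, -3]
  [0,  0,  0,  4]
x^4 - 8*x^3 + 16*x^2

Expanding det(x·I − A) (e.g. by cofactor expansion or by noting that A is similar to its Jordan form J, which has the same characteristic polynomial as A) gives
  χ_A(x) = x^4 - 8*x^3 + 16*x^2
which factors as x^2*(x - 4)^2. The eigenvalues (with algebraic multiplicities) are λ = 0 with multiplicity 2, λ = 4 with multiplicity 2.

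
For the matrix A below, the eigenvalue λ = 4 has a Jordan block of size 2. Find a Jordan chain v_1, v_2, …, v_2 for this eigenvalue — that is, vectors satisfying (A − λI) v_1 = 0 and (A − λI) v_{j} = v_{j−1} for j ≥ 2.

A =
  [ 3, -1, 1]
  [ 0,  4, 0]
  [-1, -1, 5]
A Jordan chain for λ = 4 of length 2:
v_1 = (-1, 0, -1)ᵀ
v_2 = (1, 0, 0)ᵀ

Let N = A − (4)·I. We want v_2 with N^2 v_2 = 0 but N^1 v_2 ≠ 0; then v_{j-1} := N · v_j for j = 2, …, 2.

Pick v_2 = (1, 0, 0)ᵀ.
Then v_1 = N · v_2 = (-1, 0, -1)ᵀ.

Sanity check: (A − (4)·I) v_1 = (0, 0, 0)ᵀ = 0. ✓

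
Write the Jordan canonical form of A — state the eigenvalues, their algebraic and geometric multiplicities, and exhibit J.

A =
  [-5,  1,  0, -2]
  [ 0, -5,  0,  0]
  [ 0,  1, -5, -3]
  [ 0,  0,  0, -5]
J_2(-5) ⊕ J_2(-5)

The characteristic polynomial is
  det(x·I − A) = x^4 + 20*x^3 + 150*x^2 + 500*x + 625 = (x + 5)^4

Eigenvalues and multiplicities (the geometric multiplicity of λ is n − rank(A − λI), which equals the number of Jordan blocks for λ):
  λ = -5: algebraic multiplicity = 4, geometric multiplicity = 2

Determining the block sizes for each eigenvalue:
  λ = -5: with am = 4 and gm = 2, the partition is not yet determined (e.g. several partitions of 4 into 2 parts exist). Let N = A − (-5)·I. Computing rank(N^1) = 2, rank(N^2) = 0; the number of blocks of size ≥ j is rank(N^{j−1}) − rank(N^j), giving [2, 2]. So we have 2 block(s) of size 2 → block sizes [2, 2]

Assembling the blocks gives a Jordan form
J =
  [-5,  1,  0,  0]
  [ 0, -5,  0,  0]
  [ 0,  0, -5,  1]
  [ 0,  0,  0, -5]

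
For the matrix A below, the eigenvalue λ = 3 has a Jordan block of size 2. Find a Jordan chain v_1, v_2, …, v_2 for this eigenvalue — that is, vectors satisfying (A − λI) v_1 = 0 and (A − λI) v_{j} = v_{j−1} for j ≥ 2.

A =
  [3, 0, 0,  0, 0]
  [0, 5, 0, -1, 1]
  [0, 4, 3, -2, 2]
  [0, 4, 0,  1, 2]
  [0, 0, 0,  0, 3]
A Jordan chain for λ = 3 of length 2:
v_1 = (0, 2, 4, 4, 0)ᵀ
v_2 = (0, 1, 0, 0, 0)ᵀ

Let N = A − (3)·I. We want v_2 with N^2 v_2 = 0 but N^1 v_2 ≠ 0; then v_{j-1} := N · v_j for j = 2, …, 2.

Pick v_2 = (0, 1, 0, 0, 0)ᵀ.
Then v_1 = N · v_2 = (0, 2, 4, 4, 0)ᵀ.

Sanity check: (A − (3)·I) v_1 = (0, 0, 0, 0, 0)ᵀ = 0. ✓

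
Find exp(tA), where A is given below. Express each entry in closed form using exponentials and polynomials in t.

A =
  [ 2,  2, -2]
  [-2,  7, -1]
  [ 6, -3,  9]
e^{tA} =
  [-4*t*exp(6*t) + exp(6*t), 2*t*exp(6*t), -2*t*exp(6*t)]
  [-2*t*exp(6*t), t*exp(6*t) + exp(6*t), -t*exp(6*t)]
  [6*t*exp(6*t), -3*t*exp(6*t), 3*t*exp(6*t) + exp(6*t)]

Strategy: write A = P · J · P⁻¹ where J is a Jordan canonical form, so e^{tA} = P · e^{tJ} · P⁻¹, and e^{tJ} can be computed block-by-block.

A has Jordan form
J =
  [6, 1, 0]
  [0, 6, 0]
  [0, 0, 6]
(up to reordering of blocks).

Per-block formulas:
  For a 1×1 block at λ = 6: exp(t · [6]) = [e^(6t)].
  For a 2×2 Jordan block J_2(6): exp(t · J_2(6)) = e^(6t)·(I + t·N), where N is the 2×2 nilpotent shift.

After assembling e^{tJ} and conjugating by P, we get:

e^{tA} =
  [-4*t*exp(6*t) + exp(6*t), 2*t*exp(6*t), -2*t*exp(6*t)]
  [-2*t*exp(6*t), t*exp(6*t) + exp(6*t), -t*exp(6*t)]
  [6*t*exp(6*t), -3*t*exp(6*t), 3*t*exp(6*t) + exp(6*t)]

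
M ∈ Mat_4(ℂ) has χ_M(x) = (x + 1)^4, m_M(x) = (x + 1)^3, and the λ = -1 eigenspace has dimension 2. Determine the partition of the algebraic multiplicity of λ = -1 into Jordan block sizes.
Block sizes for λ = -1: [3, 1]

Step 1 — from the characteristic polynomial, algebraic multiplicity of λ = -1 is 4. From dim ker(M − (-1)·I) = 2, there are exactly 2 Jordan blocks for λ = -1.
Step 2 — from the minimal polynomial, the factor (x + 1)^3 tells us the largest block for λ = -1 has size 3.
Step 3 — with total size 4, 2 blocks, and largest block 3, the block sizes (in nonincreasing order) are [3, 1].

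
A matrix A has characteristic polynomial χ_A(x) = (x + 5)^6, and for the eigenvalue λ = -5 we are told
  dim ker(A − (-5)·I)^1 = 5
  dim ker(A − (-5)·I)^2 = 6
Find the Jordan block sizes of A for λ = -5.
Block sizes for λ = -5: [2, 1, 1, 1, 1]

From the dimensions of kernels of powers, the number of Jordan blocks of size at least j is d_j − d_{j−1} where d_j = dim ker(N^j) (with d_0 = 0). Computing the differences gives [5, 1].
The number of blocks of size exactly k is (#blocks of size ≥ k) − (#blocks of size ≥ k + 1), so the partition is: 4 block(s) of size 1, 1 block(s) of size 2.
In nonincreasing order the block sizes are [2, 1, 1, 1, 1].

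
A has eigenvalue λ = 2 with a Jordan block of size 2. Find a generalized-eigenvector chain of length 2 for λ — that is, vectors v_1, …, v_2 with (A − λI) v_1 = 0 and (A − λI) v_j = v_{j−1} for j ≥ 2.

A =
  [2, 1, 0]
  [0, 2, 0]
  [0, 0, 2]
A Jordan chain for λ = 2 of length 2:
v_1 = (1, 0, 0)ᵀ
v_2 = (0, 1, 0)ᵀ

Let N = A − (2)·I. We want v_2 with N^2 v_2 = 0 but N^1 v_2 ≠ 0; then v_{j-1} := N · v_j for j = 2, …, 2.

Pick v_2 = (0, 1, 0)ᵀ.
Then v_1 = N · v_2 = (1, 0, 0)ᵀ.

Sanity check: (A − (2)·I) v_1 = (0, 0, 0)ᵀ = 0. ✓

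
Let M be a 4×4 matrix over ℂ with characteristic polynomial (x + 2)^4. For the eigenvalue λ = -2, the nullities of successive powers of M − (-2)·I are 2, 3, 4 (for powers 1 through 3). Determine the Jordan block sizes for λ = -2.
Block sizes for λ = -2: [3, 1]

From the dimensions of kernels of powers, the number of Jordan blocks of size at least j is d_j − d_{j−1} where d_j = dim ker(N^j) (with d_0 = 0). Computing the differences gives [2, 1, 1].
The number of blocks of size exactly k is (#blocks of size ≥ k) − (#blocks of size ≥ k + 1), so the partition is: 1 block(s) of size 1, 1 block(s) of size 3.
In nonincreasing order the block sizes are [3, 1].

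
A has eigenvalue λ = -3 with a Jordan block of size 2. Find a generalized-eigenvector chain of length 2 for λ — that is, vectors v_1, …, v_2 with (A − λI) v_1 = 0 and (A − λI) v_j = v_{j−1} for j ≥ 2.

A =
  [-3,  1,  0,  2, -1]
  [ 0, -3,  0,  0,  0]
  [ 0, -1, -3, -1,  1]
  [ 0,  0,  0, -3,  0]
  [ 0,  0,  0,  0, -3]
A Jordan chain for λ = -3 of length 2:
v_1 = (1, 0, -1, 0, 0)ᵀ
v_2 = (0, 1, 0, 0, 0)ᵀ

Let N = A − (-3)·I. We want v_2 with N^2 v_2 = 0 but N^1 v_2 ≠ 0; then v_{j-1} := N · v_j for j = 2, …, 2.

Pick v_2 = (0, 1, 0, 0, 0)ᵀ.
Then v_1 = N · v_2 = (1, 0, -1, 0, 0)ᵀ.

Sanity check: (A − (-3)·I) v_1 = (0, 0, 0, 0, 0)ᵀ = 0. ✓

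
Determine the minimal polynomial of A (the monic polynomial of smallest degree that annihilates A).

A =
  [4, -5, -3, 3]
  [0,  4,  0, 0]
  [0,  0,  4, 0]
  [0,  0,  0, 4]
x^2 - 8*x + 16

The characteristic polynomial is χ_A(x) = (x - 4)^4, so the eigenvalues are known. The minimal polynomial is
  m_A(x) = Π_λ (x − λ)^{k_λ}
where k_λ is the size of the *largest* Jordan block for λ (equivalently, the smallest k with (A − λI)^k v = 0 for every generalised eigenvector v of λ).

  λ = 4: largest Jordan block has size 2, contributing (x − 4)^2

So m_A(x) = (x - 4)^2 = x^2 - 8*x + 16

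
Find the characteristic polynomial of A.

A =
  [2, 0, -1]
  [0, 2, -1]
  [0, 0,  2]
x^3 - 6*x^2 + 12*x - 8

Expanding det(x·I − A) (e.g. by cofactor expansion or by noting that A is similar to its Jordan form J, which has the same characteristic polynomial as A) gives
  χ_A(x) = x^3 - 6*x^2 + 12*x - 8
which factors as (x - 2)^3. The eigenvalues (with algebraic multiplicities) are λ = 2 with multiplicity 3.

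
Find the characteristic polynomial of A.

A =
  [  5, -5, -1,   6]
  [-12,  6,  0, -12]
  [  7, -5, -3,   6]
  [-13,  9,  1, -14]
x^4 + 6*x^3 + 12*x^2 + 8*x

Expanding det(x·I − A) (e.g. by cofactor expansion or by noting that A is similar to its Jordan form J, which has the same characteristic polynomial as A) gives
  χ_A(x) = x^4 + 6*x^3 + 12*x^2 + 8*x
which factors as x*(x + 2)^3. The eigenvalues (with algebraic multiplicities) are λ = -2 with multiplicity 3, λ = 0 with multiplicity 1.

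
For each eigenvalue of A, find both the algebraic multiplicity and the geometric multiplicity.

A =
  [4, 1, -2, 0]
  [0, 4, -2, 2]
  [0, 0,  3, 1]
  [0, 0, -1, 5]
λ = 4: alg = 4, geom = 2

Step 1 — factor the characteristic polynomial to read off the algebraic multiplicities:
  χ_A(x) = (x - 4)^4

Step 2 — compute geometric multiplicities via the rank-nullity identity g(λ) = n − rank(A − λI):
  rank(A − (4)·I) = 2, so dim ker(A − (4)·I) = n − 2 = 2

Summary:
  λ = 4: algebraic multiplicity = 4, geometric multiplicity = 2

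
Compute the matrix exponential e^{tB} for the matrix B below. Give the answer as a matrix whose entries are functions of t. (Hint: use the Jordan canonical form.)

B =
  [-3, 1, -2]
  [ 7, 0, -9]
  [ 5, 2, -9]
e^{tB} =
  [-t^2*exp(-4*t) + t*exp(-4*t) + exp(-4*t), t^2*exp(-4*t)/2 + t*exp(-4*t), -t^2*exp(-4*t)/2 - 2*t*exp(-4*t)]
  [-5*t^2*exp(-4*t) + 7*t*exp(-4*t), 5*t^2*exp(-4*t)/2 + 4*t*exp(-4*t) + exp(-4*t), -5*t^2*exp(-4*t)/2 - 9*t*exp(-4*t)]
  [-3*t^2*exp(-4*t) + 5*t*exp(-4*t), 3*t^2*exp(-4*t)/2 + 2*t*exp(-4*t), -3*t^2*exp(-4*t)/2 - 5*t*exp(-4*t) + exp(-4*t)]

Strategy: write B = P · J · P⁻¹ where J is a Jordan canonical form, so e^{tB} = P · e^{tJ} · P⁻¹, and e^{tJ} can be computed block-by-block.

B has Jordan form
J =
  [-4,  1,  0]
  [ 0, -4,  1]
  [ 0,  0, -4]
(up to reordering of blocks).

Per-block formulas:
  For a 3×3 Jordan block J_3(-4): exp(t · J_3(-4)) = e^(-4t)·(I + t·N + (t^2/2)·N^2), where N is the 3×3 nilpotent shift.

After assembling e^{tJ} and conjugating by P, we get:

e^{tB} =
  [-t^2*exp(-4*t) + t*exp(-4*t) + exp(-4*t), t^2*exp(-4*t)/2 + t*exp(-4*t), -t^2*exp(-4*t)/2 - 2*t*exp(-4*t)]
  [-5*t^2*exp(-4*t) + 7*t*exp(-4*t), 5*t^2*exp(-4*t)/2 + 4*t*exp(-4*t) + exp(-4*t), -5*t^2*exp(-4*t)/2 - 9*t*exp(-4*t)]
  [-3*t^2*exp(-4*t) + 5*t*exp(-4*t), 3*t^2*exp(-4*t)/2 + 2*t*exp(-4*t), -3*t^2*exp(-4*t)/2 - 5*t*exp(-4*t) + exp(-4*t)]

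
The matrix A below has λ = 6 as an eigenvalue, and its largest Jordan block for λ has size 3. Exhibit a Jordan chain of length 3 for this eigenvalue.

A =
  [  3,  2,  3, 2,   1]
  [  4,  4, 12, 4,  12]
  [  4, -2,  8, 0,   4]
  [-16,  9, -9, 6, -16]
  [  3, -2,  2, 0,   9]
A Jordan chain for λ = 6 of length 3:
v_1 = (5, 0, 0, 10, -5)ᵀ
v_2 = (3, 12, 2, -9, 2)ᵀ
v_3 = (0, 0, 1, 0, 0)ᵀ

Let N = A − (6)·I. We want v_3 with N^3 v_3 = 0 but N^2 v_3 ≠ 0; then v_{j-1} := N · v_j for j = 3, …, 2.

Pick v_3 = (0, 0, 1, 0, 0)ᵀ.
Then v_2 = N · v_3 = (3, 12, 2, -9, 2)ᵀ.
Then v_1 = N · v_2 = (5, 0, 0, 10, -5)ᵀ.

Sanity check: (A − (6)·I) v_1 = (0, 0, 0, 0, 0)ᵀ = 0. ✓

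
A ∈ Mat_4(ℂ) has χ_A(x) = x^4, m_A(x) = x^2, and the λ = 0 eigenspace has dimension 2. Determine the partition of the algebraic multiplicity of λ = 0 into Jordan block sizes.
Block sizes for λ = 0: [2, 2]

Step 1 — from the characteristic polynomial, algebraic multiplicity of λ = 0 is 4. From dim ker(A − (0)·I) = 2, there are exactly 2 Jordan blocks for λ = 0.
Step 2 — from the minimal polynomial, the factor (x − 0)^2 tells us the largest block for λ = 0 has size 2.
Step 3 — with total size 4, 2 blocks, and largest block 2, the block sizes (in nonincreasing order) are [2, 2].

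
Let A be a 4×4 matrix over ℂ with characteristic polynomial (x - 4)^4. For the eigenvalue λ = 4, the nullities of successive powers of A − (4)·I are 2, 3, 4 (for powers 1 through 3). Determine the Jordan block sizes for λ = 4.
Block sizes for λ = 4: [3, 1]

From the dimensions of kernels of powers, the number of Jordan blocks of size at least j is d_j − d_{j−1} where d_j = dim ker(N^j) (with d_0 = 0). Computing the differences gives [2, 1, 1].
The number of blocks of size exactly k is (#blocks of size ≥ k) − (#blocks of size ≥ k + 1), so the partition is: 1 block(s) of size 1, 1 block(s) of size 3.
In nonincreasing order the block sizes are [3, 1].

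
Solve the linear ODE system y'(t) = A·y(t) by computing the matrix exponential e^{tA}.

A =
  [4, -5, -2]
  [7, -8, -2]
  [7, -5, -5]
e^{tA} =
  [7*t*exp(-3*t) + exp(-3*t), -5*t*exp(-3*t), -2*t*exp(-3*t)]
  [7*t*exp(-3*t), -5*t*exp(-3*t) + exp(-3*t), -2*t*exp(-3*t)]
  [7*t*exp(-3*t), -5*t*exp(-3*t), -2*t*exp(-3*t) + exp(-3*t)]

Strategy: write A = P · J · P⁻¹ where J is a Jordan canonical form, so e^{tA} = P · e^{tJ} · P⁻¹, and e^{tJ} can be computed block-by-block.

A has Jordan form
J =
  [-3,  1,  0]
  [ 0, -3,  0]
  [ 0,  0, -3]
(up to reordering of blocks).

Per-block formulas:
  For a 2×2 Jordan block J_2(-3): exp(t · J_2(-3)) = e^(-3t)·(I + t·N), where N is the 2×2 nilpotent shift.
  For a 1×1 block at λ = -3: exp(t · [-3]) = [e^(-3t)].

After assembling e^{tJ} and conjugating by P, we get:

e^{tA} =
  [7*t*exp(-3*t) + exp(-3*t), -5*t*exp(-3*t), -2*t*exp(-3*t)]
  [7*t*exp(-3*t), -5*t*exp(-3*t) + exp(-3*t), -2*t*exp(-3*t)]
  [7*t*exp(-3*t), -5*t*exp(-3*t), -2*t*exp(-3*t) + exp(-3*t)]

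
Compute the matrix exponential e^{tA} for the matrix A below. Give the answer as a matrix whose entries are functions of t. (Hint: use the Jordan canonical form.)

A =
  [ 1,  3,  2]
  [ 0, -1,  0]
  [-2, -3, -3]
e^{tA} =
  [2*t*exp(-t) + exp(-t), 3*t*exp(-t), 2*t*exp(-t)]
  [0, exp(-t), 0]
  [-2*t*exp(-t), -3*t*exp(-t), -2*t*exp(-t) + exp(-t)]

Strategy: write A = P · J · P⁻¹ where J is a Jordan canonical form, so e^{tA} = P · e^{tJ} · P⁻¹, and e^{tJ} can be computed block-by-block.

A has Jordan form
J =
  [-1,  1,  0]
  [ 0, -1,  0]
  [ 0,  0, -1]
(up to reordering of blocks).

Per-block formulas:
  For a 2×2 Jordan block J_2(-1): exp(t · J_2(-1)) = e^(-1t)·(I + t·N), where N is the 2×2 nilpotent shift.
  For a 1×1 block at λ = -1: exp(t · [-1]) = [e^(-1t)].

After assembling e^{tJ} and conjugating by P, we get:

e^{tA} =
  [2*t*exp(-t) + exp(-t), 3*t*exp(-t), 2*t*exp(-t)]
  [0, exp(-t), 0]
  [-2*t*exp(-t), -3*t*exp(-t), -2*t*exp(-t) + exp(-t)]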